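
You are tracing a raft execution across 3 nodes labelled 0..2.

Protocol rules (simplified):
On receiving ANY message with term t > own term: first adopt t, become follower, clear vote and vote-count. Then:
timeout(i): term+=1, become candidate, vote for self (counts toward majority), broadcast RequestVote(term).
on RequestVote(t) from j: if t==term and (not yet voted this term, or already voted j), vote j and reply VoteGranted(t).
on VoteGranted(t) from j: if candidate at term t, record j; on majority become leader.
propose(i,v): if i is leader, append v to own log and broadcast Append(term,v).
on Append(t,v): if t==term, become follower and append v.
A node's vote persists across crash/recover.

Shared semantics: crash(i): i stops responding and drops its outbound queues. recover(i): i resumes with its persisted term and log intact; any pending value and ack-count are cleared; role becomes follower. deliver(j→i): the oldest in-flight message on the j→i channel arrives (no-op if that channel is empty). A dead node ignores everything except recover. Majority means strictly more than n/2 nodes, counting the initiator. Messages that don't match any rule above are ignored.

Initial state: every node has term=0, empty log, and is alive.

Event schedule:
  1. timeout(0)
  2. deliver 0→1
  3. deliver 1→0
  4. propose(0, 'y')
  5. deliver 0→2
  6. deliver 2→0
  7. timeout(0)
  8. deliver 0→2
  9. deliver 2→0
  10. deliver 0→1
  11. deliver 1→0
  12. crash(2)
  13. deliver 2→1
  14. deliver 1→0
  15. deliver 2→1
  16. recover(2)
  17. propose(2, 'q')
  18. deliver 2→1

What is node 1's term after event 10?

1

after 1 — timeout(0): n0:cand/t1/[-]
after 2 — deliver 0→1: n1:foll/t1/[-]
after 3 — deliver 1→0: n0:lead/t1/[-]
after 4 — propose(0,'y'): n0:lead/t1/[y]
after 5 — deliver 0→2: n2:foll/t1/[-]
after 6 — deliver 2→0: ·
after 7 — timeout(0): n0:cand/t2/[y]
after 8 — deliver 0→2: n2:foll/t1/[y]
after 9 — deliver 2→0: ·
after 10 — deliver 0→1: n1:foll/t1/[y]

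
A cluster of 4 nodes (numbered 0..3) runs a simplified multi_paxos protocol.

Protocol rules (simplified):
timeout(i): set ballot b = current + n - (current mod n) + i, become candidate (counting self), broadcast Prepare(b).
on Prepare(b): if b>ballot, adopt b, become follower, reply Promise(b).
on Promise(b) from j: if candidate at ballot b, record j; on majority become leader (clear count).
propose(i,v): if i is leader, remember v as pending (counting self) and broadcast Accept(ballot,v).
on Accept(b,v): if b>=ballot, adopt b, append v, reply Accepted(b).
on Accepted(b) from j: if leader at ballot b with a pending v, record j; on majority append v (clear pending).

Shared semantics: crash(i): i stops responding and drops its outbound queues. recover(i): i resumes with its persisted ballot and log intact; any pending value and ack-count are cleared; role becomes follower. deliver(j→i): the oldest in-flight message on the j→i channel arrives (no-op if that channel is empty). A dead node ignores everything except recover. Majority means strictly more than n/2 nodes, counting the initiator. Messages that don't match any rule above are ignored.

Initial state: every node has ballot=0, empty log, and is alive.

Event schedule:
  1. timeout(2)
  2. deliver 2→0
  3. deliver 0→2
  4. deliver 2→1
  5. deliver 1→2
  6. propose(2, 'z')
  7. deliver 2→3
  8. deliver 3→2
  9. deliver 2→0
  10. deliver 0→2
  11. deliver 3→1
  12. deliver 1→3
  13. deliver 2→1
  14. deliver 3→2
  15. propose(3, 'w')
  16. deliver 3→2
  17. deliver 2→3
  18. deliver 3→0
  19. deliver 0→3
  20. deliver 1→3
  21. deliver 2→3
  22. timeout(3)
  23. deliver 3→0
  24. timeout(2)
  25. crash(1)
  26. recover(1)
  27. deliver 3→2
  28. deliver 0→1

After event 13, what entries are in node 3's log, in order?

e1 timeout(2): 2[cand,b=6,-]
e2 deliver 2→0: 0[foll,b=6,-]
e3 deliver 0→2: ·
e4 deliver 2→1: 1[foll,b=6,-]
e5 deliver 1→2: 2[lead,b=6,-]
e6 propose(2,'z'): ·
e7 deliver 2→3: 3[foll,b=6,-]
e8 deliver 3→2: ·
e9 deliver 2→0: 0[foll,b=6,z]
e10 deliver 0→2: ·
e11 deliver 3→1: ·
e12 deliver 1→3: ·
e13 deliver 2→1: 1[foll,b=6,z]

empty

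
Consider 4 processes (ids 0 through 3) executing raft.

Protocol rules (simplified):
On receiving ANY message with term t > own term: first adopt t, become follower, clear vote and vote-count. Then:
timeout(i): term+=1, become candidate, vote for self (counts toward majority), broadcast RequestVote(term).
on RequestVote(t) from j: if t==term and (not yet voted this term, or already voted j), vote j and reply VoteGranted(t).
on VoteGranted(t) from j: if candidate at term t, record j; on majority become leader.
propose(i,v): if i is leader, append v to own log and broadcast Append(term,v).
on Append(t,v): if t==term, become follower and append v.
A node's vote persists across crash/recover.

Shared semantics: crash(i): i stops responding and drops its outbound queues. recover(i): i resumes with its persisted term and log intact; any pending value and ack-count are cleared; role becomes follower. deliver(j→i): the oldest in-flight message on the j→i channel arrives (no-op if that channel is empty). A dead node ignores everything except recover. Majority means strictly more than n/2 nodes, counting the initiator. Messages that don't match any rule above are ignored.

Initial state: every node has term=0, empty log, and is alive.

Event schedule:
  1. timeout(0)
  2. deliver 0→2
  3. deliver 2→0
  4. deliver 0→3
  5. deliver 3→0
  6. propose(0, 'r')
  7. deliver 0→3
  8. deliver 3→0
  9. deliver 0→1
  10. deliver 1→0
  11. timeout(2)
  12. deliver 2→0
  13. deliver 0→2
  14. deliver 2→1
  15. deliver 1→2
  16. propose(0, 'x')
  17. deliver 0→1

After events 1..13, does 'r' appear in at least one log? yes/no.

1. timeout(0):  <0:cand t1 ->
2. deliver 0→2:  <2:foll t1 ->
3. deliver 2→0:  nop
4. deliver 0→3:  <3:foll t1 ->
5. deliver 3→0:  <0:lead t1 ->
6. propose(0,'r'):  <0:lead t1 r>
7. deliver 0→3:  <3:foll t1 r>
8. deliver 3→0:  nop
9. deliver 0→1:  <1:foll t1 ->
10. deliver 1→0:  nop
11. timeout(2):  <2:cand t2 ->
12. deliver 2→0:  <0:foll t2 r>
13. deliver 0→2:  nop

yes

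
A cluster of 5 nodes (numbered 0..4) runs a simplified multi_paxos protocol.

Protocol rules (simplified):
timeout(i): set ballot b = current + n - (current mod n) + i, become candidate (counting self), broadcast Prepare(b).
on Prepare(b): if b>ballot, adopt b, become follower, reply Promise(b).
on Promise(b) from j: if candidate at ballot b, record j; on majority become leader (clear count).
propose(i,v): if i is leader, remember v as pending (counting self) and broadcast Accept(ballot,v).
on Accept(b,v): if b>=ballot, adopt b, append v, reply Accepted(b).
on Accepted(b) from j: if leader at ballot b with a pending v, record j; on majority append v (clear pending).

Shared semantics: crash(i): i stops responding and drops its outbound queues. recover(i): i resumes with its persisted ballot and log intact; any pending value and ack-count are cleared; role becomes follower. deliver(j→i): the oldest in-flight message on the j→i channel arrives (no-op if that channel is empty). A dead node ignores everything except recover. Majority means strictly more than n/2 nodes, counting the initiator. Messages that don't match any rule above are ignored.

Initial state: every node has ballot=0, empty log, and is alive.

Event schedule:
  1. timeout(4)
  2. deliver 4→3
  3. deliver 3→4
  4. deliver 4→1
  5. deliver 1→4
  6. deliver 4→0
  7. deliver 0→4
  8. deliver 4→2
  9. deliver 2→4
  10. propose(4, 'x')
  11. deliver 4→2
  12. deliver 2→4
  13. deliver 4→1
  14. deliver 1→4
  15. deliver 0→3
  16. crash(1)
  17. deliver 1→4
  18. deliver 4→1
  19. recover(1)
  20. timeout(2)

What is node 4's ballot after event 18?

9

e1 timeout(4): 4[cand,b=9,-]
e2 deliver 4→3: 3[foll,b=9,-]
e3 deliver 3→4: ·
e4 deliver 4→1: 1[foll,b=9,-]
e5 deliver 1→4: 4[lead,b=9,-]
e6 deliver 4→0: 0[foll,b=9,-]
e7 deliver 0→4: ·
e8 deliver 4→2: 2[foll,b=9,-]
e9 deliver 2→4: ·
e10 propose(4,'x'): ·
e11 deliver 4→2: 2[foll,b=9,x]
e12 deliver 2→4: ·
e13 deliver 4→1: 1[foll,b=9,x]
e14 deliver 1→4: 4[lead,b=9,x]
e15 deliver 0→3: ·
e16 crash(1): 1[✗foll,b=9,x]
e17 deliver 1→4: ·
e18 deliver 4→1: ·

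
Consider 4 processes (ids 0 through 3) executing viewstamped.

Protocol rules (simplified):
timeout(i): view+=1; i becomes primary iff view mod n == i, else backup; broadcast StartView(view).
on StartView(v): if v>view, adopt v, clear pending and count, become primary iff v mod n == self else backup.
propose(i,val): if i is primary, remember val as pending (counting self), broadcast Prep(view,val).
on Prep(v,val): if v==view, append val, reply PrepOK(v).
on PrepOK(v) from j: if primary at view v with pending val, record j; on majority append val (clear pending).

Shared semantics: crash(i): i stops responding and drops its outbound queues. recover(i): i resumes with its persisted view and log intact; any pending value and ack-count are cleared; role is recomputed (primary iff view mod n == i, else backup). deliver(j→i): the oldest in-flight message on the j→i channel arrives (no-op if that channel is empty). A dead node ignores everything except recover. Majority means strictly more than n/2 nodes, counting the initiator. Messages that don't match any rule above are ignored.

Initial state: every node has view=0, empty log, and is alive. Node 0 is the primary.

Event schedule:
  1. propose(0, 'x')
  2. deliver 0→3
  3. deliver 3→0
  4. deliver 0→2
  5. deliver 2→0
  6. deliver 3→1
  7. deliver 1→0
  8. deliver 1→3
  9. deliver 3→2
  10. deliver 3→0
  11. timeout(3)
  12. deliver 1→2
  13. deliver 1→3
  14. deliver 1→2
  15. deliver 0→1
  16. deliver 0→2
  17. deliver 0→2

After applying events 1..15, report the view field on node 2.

after 1 — propose(0,'x'): ·
after 2 — deliver 0→3: n3:back/v0/[x]
after 3 — deliver 3→0: ·
after 4 — deliver 0→2: n2:back/v0/[x]
after 5 — deliver 2→0: n0:prim/v0/[x]
after 6 — deliver 3→1: ·
after 7 — deliver 1→0: ·
after 8 — deliver 1→3: ·
after 9 — deliver 3→2: ·
after 10 — deliver 3→0: ·
after 11 — timeout(3): n3:back/v1/[x]
after 12 — deliver 1→2: ·
after 13 — deliver 1→3: ·
after 14 — deliver 1→2: ·
after 15 — deliver 0→1: n1:back/v0/[x]

0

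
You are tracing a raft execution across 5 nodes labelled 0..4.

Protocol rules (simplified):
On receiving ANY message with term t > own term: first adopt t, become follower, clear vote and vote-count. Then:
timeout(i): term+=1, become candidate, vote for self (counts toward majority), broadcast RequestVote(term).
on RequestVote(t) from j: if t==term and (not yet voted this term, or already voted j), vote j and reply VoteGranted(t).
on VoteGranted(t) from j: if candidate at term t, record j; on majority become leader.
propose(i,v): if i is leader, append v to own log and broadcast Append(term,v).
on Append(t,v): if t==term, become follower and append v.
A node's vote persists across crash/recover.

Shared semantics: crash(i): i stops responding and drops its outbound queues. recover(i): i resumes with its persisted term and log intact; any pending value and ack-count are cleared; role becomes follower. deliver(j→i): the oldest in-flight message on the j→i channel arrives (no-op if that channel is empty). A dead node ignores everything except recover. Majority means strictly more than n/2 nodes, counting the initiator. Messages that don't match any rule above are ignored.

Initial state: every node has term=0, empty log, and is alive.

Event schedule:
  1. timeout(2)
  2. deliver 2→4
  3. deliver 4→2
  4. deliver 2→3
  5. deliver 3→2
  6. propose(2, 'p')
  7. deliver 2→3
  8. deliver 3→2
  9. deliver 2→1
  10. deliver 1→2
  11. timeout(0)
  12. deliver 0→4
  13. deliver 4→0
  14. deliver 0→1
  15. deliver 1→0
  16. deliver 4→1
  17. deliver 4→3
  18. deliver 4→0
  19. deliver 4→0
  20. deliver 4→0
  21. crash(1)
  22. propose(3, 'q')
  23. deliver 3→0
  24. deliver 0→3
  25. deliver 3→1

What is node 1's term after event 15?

1

e1 timeout(2): 2[cand,t=1,-]
e2 deliver 2→4: 4[foll,t=1,-]
e3 deliver 4→2: ·
e4 deliver 2→3: 3[foll,t=1,-]
e5 deliver 3→2: 2[lead,t=1,-]
e6 propose(2,'p'): 2[lead,t=1,p]
e7 deliver 2→3: 3[foll,t=1,p]
e8 deliver 3→2: ·
e9 deliver 2→1: 1[foll,t=1,-]
e10 deliver 1→2: ·
e11 timeout(0): 0[cand,t=1,-]
e12 deliver 0→4: ·
e13 deliver 4→0: ·
e14 deliver 0→1: ·
e15 deliver 1→0: ·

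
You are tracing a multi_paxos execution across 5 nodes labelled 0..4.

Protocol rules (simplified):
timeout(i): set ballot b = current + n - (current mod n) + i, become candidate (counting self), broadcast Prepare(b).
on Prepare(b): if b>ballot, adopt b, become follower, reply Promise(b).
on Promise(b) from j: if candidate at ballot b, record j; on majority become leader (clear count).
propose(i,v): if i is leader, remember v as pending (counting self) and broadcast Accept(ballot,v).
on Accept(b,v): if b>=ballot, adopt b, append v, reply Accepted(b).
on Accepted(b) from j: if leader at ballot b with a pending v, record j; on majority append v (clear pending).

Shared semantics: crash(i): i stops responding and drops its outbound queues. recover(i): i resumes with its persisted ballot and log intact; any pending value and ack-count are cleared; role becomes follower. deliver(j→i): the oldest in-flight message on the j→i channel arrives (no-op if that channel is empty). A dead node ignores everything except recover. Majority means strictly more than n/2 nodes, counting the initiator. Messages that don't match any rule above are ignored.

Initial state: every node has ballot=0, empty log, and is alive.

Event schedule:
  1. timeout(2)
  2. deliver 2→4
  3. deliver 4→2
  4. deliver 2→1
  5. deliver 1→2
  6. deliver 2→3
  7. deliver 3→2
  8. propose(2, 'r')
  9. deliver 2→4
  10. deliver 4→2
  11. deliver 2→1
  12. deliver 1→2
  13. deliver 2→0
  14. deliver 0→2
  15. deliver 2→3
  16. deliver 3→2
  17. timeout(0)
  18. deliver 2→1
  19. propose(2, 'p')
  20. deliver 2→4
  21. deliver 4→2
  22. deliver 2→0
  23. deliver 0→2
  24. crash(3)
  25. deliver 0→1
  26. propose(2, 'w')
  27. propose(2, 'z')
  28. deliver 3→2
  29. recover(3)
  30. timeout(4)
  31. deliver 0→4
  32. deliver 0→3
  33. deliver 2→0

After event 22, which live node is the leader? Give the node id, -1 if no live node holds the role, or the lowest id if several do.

[1] timeout(2) → N2(cand b7 [-])
[2] deliver 2→4 → N4(foll b7 [-])
[3] deliver 4→2 → ∅
[4] deliver 2→1 → N1(foll b7 [-])
[5] deliver 1→2 → N2(lead b7 [-])
[6] deliver 2→3 → N3(foll b7 [-])
[7] deliver 3→2 → ∅
[8] propose(2,'r') → ∅
[9] deliver 2→4 → N4(foll b7 [r])
[10] deliver 4→2 → ∅
[11] deliver 2→1 → N1(foll b7 [r])
[12] deliver 1→2 → N2(lead b7 [r])
[13] deliver 2→0 → N0(foll b7 [-])
[14] deliver 0→2 → ∅
[15] deliver 2→3 → N3(foll b7 [r])
[16] deliver 3→2 → ∅
[17] timeout(0) → N0(cand b10 [-])
[18] deliver 2→1 → ∅
[19] propose(2,'p') → ∅
[20] deliver 2→4 → N4(foll b7 [r,p])
[21] deliver 4→2 → ∅
[22] deliver 2→0 → ∅

2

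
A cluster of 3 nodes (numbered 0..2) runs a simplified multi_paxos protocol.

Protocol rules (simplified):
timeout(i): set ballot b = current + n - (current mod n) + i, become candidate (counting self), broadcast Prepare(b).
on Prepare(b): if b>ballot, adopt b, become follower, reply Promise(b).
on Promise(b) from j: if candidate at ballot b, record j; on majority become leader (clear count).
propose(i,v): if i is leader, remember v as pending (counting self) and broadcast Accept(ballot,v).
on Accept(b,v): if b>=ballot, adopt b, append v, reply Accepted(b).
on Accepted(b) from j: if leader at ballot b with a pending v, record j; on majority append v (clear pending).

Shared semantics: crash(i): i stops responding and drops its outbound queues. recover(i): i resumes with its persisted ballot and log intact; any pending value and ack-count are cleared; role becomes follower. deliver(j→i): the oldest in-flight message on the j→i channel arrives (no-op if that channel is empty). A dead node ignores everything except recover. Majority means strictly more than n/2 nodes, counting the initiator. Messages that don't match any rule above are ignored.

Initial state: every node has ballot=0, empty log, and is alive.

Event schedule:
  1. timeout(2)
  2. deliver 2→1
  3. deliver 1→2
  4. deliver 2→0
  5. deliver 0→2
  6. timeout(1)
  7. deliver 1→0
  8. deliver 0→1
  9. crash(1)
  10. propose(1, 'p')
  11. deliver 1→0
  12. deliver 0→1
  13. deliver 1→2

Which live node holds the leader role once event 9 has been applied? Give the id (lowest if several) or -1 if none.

after 1 — timeout(2): n2:cand/b5/[-]
after 2 — deliver 2→1: n1:foll/b5/[-]
after 3 — deliver 1→2: n2:lead/b5/[-]
after 4 — deliver 2→0: n0:foll/b5/[-]
after 5 — deliver 0→2: ·
after 6 — timeout(1): n1:cand/b7/[-]
after 7 — deliver 1→0: n0:foll/b7/[-]
after 8 — deliver 0→1: n1:lead/b7/[-]
after 9 — crash(1): n1:✗lead/b7/[-]

2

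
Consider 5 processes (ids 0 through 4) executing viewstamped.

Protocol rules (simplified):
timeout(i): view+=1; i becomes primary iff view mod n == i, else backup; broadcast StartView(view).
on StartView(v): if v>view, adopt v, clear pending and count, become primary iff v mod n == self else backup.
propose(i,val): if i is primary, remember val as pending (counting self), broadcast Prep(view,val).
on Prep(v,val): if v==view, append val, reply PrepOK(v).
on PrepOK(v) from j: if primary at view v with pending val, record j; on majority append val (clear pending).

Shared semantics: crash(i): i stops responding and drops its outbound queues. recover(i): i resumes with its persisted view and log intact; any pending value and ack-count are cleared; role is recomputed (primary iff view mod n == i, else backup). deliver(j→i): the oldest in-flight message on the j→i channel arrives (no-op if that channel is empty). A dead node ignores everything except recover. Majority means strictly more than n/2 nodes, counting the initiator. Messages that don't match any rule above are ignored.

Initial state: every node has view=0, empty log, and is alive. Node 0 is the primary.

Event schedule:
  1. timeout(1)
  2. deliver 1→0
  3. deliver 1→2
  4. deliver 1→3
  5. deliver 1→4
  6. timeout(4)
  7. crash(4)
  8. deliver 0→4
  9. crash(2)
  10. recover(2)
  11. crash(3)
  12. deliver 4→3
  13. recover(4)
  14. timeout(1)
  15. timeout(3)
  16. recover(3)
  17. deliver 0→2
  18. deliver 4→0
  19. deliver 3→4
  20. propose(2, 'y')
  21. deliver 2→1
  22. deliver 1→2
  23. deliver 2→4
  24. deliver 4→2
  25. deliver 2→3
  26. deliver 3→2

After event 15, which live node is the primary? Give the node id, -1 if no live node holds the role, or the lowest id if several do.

step 1 timeout(1): 1={prim,v=1,log=-}
step 2 deliver 1→0: 0={back,v=1,log=-}
step 3 deliver 1→2: 2={back,v=1,log=-}
step 4 deliver 1→3: 3={back,v=1,log=-}
step 5 deliver 1→4: 4={back,v=1,log=-}
step 6 timeout(4): 4={back,v=2,log=-}
step 7 crash(4): 4={✗back,v=2,log=-}
step 8 deliver 0→4: —
step 9 crash(2): 2={✗back,v=1,log=-}
step 10 recover(2): 2={back,v=1,log=-}
step 11 crash(3): 3={✗back,v=1,log=-}
step 12 deliver 4→3: —
step 13 recover(4): 4={back,v=2,log=-}
step 14 timeout(1): 1={back,v=2,log=-}
step 15 timeout(3): —

-1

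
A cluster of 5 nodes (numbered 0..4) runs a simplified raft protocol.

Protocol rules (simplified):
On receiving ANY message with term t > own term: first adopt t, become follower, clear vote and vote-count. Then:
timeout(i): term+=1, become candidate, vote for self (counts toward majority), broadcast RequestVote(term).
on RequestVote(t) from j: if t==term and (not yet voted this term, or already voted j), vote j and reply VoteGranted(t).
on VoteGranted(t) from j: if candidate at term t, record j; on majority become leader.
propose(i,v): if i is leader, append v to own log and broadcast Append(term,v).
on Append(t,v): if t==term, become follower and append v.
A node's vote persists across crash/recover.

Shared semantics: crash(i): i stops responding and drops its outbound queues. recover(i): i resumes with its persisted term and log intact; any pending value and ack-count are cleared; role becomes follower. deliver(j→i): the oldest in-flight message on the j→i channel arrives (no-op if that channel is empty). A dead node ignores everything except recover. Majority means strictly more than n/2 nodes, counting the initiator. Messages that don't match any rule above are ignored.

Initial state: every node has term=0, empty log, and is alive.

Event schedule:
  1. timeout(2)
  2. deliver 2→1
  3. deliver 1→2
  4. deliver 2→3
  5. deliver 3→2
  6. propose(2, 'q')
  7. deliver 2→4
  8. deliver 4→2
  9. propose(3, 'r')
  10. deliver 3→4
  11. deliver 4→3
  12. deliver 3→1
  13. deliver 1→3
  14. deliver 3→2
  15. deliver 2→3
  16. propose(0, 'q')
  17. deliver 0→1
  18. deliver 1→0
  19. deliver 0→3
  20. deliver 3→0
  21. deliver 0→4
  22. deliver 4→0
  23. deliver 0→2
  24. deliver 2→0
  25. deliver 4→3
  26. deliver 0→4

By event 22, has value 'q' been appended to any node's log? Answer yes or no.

yes

[1] timeout(2) → N2(cand t1 [-])
[2] deliver 2→1 → N1(foll t1 [-])
[3] deliver 1→2 → ∅
[4] deliver 2→3 → N3(foll t1 [-])
[5] deliver 3→2 → N2(lead t1 [-])
[6] propose(2,'q') → N2(lead t1 [q])
[7] deliver 2→4 → N4(foll t1 [-])
[8] deliver 4→2 → ∅
[9] propose(3,'r') → ∅
[10] deliver 3→4 → ∅
[11] deliver 4→3 → ∅
[12] deliver 3→1 → ∅
[13] deliver 1→3 → ∅
[14] deliver 3→2 → ∅
[15] deliver 2→3 → N3(foll t1 [q])
[16] propose(0,'q') → ∅
[17] deliver 0→1 → ∅
[18] deliver 1→0 → ∅
[19] deliver 0→3 → ∅
[20] deliver 3→0 → ∅
[21] deliver 0→4 → ∅
[22] deliver 4→0 → ∅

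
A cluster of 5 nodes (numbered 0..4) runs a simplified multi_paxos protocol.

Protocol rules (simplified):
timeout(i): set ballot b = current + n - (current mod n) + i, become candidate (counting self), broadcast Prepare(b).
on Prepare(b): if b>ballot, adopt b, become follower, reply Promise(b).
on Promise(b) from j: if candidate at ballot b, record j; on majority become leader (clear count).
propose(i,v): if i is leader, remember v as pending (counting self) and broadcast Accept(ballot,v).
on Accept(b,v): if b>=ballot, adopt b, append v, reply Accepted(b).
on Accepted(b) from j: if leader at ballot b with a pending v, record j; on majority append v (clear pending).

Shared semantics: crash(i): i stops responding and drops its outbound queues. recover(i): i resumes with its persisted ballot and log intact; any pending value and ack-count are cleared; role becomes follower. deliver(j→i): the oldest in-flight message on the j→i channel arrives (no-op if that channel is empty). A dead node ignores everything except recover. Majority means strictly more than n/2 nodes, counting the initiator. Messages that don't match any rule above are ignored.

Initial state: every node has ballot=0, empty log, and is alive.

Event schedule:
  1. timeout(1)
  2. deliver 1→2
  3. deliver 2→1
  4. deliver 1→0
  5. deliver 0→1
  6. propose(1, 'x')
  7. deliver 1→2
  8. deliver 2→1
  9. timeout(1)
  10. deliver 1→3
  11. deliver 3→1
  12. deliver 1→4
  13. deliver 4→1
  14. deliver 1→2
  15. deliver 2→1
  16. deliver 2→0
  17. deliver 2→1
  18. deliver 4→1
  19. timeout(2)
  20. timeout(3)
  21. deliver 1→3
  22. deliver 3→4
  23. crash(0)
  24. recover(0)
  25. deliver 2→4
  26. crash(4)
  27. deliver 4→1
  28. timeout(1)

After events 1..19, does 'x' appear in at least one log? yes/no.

1. timeout(1):  <1:cand b6 ->
2. deliver 1→2:  <2:foll b6 ->
3. deliver 2→1:  nop
4. deliver 1→0:  <0:foll b6 ->
5. deliver 0→1:  <1:lead b6 ->
6. propose(1,'x'):  nop
7. deliver 1→2:  <2:foll b6 x>
8. deliver 2→1:  nop
9. timeout(1):  <1:cand b11 ->
10. deliver 1→3:  <3:foll b6 ->
11. deliver 3→1:  nop
12. deliver 1→4:  <4:foll b6 ->
13. deliver 4→1:  nop
14. deliver 1→2:  <2:foll b11 x>
15. deliver 2→1:  nop
16. deliver 2→0:  nop
17. deliver 2→1:  nop
18. deliver 4→1:  nop
19. timeout(2):  <2:cand b17 x>

yes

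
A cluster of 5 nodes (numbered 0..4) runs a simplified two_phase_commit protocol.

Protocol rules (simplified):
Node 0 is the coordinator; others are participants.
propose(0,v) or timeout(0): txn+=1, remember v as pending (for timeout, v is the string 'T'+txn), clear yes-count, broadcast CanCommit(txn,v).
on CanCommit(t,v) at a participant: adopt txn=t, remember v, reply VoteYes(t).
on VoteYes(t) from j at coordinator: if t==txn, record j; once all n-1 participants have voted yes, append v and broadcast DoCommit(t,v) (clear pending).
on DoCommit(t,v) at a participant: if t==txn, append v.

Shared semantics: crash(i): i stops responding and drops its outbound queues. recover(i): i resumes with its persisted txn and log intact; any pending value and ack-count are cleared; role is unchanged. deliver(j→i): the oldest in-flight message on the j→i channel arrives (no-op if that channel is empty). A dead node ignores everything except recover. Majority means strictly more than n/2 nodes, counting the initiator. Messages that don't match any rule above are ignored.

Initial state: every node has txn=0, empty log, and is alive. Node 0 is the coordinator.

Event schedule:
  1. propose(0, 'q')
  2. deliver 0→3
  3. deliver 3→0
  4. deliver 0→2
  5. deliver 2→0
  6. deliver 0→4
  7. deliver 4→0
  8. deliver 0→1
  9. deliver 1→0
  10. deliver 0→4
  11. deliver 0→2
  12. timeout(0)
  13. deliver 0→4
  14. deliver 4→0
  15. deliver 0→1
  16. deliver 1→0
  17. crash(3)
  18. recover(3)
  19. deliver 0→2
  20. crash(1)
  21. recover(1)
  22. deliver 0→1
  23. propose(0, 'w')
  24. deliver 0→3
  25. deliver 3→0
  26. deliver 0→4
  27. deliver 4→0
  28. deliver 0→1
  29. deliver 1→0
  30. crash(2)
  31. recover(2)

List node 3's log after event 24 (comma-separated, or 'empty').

e1 propose(0,'q'): 0[coor,t=1,-]
e2 deliver 0→3: 3[part,t=1,-]
e3 deliver 3→0: ·
e4 deliver 0→2: 2[part,t=1,-]
e5 deliver 2→0: ·
e6 deliver 0→4: 4[part,t=1,-]
e7 deliver 4→0: ·
e8 deliver 0→1: 1[part,t=1,-]
e9 deliver 1→0: 0[coor,t=1,q]
e10 deliver 0→4: 4[part,t=1,q]
e11 deliver 0→2: 2[part,t=1,q]
e12 timeout(0): 0[coor,t=2,q]
e13 deliver 0→4: 4[part,t=2,q]
e14 deliver 4→0: ·
e15 deliver 0→1: 1[part,t=1,q]
e16 deliver 1→0: ·
e17 crash(3): 3[✗part,t=1,-]
e18 recover(3): 3[part,t=1,-]
e19 deliver 0→2: 2[part,t=2,q]
e20 crash(1): 1[✗part,t=1,q]
e21 recover(1): 1[part,t=1,q]
e22 deliver 0→1: 1[part,t=2,q]
e23 propose(0,'w'): 0[coor,t=3,q]
e24 deliver 0→3: 3[part,t=1,q]

q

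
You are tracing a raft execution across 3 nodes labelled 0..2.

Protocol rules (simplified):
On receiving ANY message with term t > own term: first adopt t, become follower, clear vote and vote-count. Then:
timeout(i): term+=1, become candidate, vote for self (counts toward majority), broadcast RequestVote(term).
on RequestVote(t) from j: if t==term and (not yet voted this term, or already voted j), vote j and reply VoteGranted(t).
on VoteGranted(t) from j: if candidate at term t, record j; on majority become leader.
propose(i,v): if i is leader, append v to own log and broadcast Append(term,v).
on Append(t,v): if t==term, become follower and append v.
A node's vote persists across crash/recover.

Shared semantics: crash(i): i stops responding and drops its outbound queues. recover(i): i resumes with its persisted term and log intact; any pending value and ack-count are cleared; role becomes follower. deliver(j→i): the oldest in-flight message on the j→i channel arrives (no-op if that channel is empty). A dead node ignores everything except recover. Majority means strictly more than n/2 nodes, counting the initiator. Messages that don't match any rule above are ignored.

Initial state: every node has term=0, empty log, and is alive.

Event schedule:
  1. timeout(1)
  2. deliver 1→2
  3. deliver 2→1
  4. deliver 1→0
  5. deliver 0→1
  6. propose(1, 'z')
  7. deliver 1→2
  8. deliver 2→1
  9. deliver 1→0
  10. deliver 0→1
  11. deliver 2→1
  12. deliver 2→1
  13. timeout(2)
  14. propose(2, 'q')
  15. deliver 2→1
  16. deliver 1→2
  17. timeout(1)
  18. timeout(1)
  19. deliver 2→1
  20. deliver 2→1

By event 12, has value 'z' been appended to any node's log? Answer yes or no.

[1] timeout(1) → N1(cand t1 [-])
[2] deliver 1→2 → N2(foll t1 [-])
[3] deliver 2→1 → N1(lead t1 [-])
[4] deliver 1→0 → N0(foll t1 [-])
[5] deliver 0→1 → ∅
[6] propose(1,'z') → N1(lead t1 [z])
[7] deliver 1→2 → N2(foll t1 [z])
[8] deliver 2→1 → ∅
[9] deliver 1→0 → N0(foll t1 [z])
[10] deliver 0→1 → ∅
[11] deliver 2→1 → ∅
[12] deliver 2→1 → ∅

yes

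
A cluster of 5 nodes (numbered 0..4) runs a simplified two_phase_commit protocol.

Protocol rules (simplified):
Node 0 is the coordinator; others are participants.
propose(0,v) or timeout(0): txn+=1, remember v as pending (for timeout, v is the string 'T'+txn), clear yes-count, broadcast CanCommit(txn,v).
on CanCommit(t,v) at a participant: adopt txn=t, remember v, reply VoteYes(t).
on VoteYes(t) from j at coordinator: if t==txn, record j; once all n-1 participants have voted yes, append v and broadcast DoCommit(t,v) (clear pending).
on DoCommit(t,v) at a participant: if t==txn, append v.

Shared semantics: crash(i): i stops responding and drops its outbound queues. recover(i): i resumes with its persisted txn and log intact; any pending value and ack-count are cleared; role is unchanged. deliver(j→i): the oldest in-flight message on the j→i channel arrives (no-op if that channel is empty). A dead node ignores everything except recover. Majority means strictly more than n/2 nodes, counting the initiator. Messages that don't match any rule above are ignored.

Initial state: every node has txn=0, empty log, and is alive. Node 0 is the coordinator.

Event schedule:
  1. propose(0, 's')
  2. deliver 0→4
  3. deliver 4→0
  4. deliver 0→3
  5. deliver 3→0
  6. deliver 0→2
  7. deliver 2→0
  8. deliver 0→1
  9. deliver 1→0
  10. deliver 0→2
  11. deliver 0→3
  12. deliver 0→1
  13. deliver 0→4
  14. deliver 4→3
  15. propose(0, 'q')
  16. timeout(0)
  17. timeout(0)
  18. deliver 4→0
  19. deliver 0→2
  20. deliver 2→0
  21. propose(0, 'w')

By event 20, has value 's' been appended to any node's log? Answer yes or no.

yes

e1 propose(0,'s'): 0[coor,t=1,-]
e2 deliver 0→4: 4[part,t=1,-]
e3 deliver 4→0: ·
e4 deliver 0→3: 3[part,t=1,-]
e5 deliver 3→0: ·
e6 deliver 0→2: 2[part,t=1,-]
e7 deliver 2→0: ·
e8 deliver 0→1: 1[part,t=1,-]
e9 deliver 1→0: 0[coor,t=1,s]
e10 deliver 0→2: 2[part,t=1,s]
e11 deliver 0→3: 3[part,t=1,s]
e12 deliver 0→1: 1[part,t=1,s]
e13 deliver 0→4: 4[part,t=1,s]
e14 deliver 4→3: ·
e15 propose(0,'q'): 0[coor,t=2,s]
e16 timeout(0): 0[coor,t=3,s]
e17 timeout(0): 0[coor,t=4,s]
e18 deliver 4→0: ·
e19 deliver 0→2: 2[part,t=2,s]
e20 deliver 2→0: ·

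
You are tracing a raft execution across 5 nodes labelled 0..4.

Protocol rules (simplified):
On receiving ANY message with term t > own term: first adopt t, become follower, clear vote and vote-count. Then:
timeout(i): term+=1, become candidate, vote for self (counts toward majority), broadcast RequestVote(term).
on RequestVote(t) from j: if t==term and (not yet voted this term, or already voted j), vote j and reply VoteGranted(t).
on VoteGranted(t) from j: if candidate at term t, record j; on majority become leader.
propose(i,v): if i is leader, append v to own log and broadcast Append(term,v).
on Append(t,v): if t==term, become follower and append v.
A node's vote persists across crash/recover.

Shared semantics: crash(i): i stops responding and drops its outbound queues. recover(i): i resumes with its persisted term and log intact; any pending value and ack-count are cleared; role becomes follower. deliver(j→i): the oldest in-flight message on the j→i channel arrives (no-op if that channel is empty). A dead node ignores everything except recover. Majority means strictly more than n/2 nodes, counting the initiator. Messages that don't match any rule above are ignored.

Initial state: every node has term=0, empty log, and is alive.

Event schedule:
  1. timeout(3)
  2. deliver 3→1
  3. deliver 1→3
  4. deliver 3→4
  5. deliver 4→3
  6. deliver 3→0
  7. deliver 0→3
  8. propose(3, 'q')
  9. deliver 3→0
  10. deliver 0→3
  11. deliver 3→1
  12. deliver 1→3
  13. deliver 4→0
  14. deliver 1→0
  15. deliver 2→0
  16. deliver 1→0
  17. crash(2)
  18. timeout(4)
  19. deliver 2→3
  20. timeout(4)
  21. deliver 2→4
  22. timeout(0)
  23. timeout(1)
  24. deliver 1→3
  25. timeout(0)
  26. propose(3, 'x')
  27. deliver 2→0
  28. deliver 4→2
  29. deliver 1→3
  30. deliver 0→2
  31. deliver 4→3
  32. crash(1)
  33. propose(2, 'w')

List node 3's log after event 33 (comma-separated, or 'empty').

q

[1] timeout(3) → N3(cand t1 [-])
[2] deliver 3→1 → N1(foll t1 [-])
[3] deliver 1→3 → ∅
[4] deliver 3→4 → N4(foll t1 [-])
[5] deliver 4→3 → N3(lead t1 [-])
[6] deliver 3→0 → N0(foll t1 [-])
[7] deliver 0→3 → ∅
[8] propose(3,'q') → N3(lead t1 [q])
[9] deliver 3→0 → N0(foll t1 [q])
[10] deliver 0→3 → ∅
[11] deliver 3→1 → N1(foll t1 [q])
[12] deliver 1→3 → ∅
[13] deliver 4→0 → ∅
[14] deliver 1→0 → ∅
[15] deliver 2→0 → ∅
[16] deliver 1→0 → ∅
[17] crash(2) → N2(✗foll t0 [-])
[18] timeout(4) → N4(cand t2 [-])
[19] deliver 2→3 → ∅
[20] timeout(4) → N4(cand t3 [-])
[21] deliver 2→4 → ∅
[22] timeout(0) → N0(cand t2 [q])
[23] timeout(1) → N1(cand t2 [q])
[24] deliver 1→3 → N3(foll t2 [q])
[25] timeout(0) → N0(cand t3 [q])
[26] propose(3,'x') → ∅
[27] deliver 2→0 → ∅
[28] deliver 4→2 → ∅
[29] deliver 1→3 → ∅
[30] deliver 0→2 → ∅
[31] deliver 4→3 → ∅
[32] crash(1) → N1(✗cand t2 [q])
[33] propose(2,'w') → ∅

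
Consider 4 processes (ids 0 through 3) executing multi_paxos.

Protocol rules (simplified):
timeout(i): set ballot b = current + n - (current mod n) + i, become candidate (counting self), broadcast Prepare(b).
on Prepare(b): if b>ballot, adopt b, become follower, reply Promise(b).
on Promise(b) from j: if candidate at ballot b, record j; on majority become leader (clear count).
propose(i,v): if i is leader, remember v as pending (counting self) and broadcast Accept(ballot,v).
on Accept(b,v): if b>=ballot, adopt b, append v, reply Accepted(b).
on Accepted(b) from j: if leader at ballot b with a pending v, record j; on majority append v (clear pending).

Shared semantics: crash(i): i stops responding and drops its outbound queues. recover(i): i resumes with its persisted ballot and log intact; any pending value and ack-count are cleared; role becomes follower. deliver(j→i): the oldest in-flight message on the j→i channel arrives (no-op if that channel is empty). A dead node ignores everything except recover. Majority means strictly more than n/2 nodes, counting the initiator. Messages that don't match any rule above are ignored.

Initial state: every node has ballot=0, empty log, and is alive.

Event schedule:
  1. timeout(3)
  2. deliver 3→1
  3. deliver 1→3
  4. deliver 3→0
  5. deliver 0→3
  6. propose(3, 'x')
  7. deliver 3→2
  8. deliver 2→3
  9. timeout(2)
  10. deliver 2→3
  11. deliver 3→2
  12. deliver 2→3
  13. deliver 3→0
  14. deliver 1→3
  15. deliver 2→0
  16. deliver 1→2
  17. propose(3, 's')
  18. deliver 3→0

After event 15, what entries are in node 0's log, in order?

x

after 1 — timeout(3): n3:cand/b7/[-]
after 2 — deliver 3→1: n1:foll/b7/[-]
after 3 — deliver 1→3: ·
after 4 — deliver 3→0: n0:foll/b7/[-]
after 5 — deliver 0→3: n3:lead/b7/[-]
after 6 — propose(3,'x'): ·
after 7 — deliver 3→2: n2:foll/b7/[-]
after 8 — deliver 2→3: ·
after 9 — timeout(2): n2:cand/b10/[-]
after 10 — deliver 2→3: n3:foll/b10/[-]
after 11 — deliver 3→2: ·
after 12 — deliver 2→3: ·
after 13 — deliver 3→0: n0:foll/b7/[x]
after 14 — deliver 1→3: ·
after 15 — deliver 2→0: n0:foll/b10/[x]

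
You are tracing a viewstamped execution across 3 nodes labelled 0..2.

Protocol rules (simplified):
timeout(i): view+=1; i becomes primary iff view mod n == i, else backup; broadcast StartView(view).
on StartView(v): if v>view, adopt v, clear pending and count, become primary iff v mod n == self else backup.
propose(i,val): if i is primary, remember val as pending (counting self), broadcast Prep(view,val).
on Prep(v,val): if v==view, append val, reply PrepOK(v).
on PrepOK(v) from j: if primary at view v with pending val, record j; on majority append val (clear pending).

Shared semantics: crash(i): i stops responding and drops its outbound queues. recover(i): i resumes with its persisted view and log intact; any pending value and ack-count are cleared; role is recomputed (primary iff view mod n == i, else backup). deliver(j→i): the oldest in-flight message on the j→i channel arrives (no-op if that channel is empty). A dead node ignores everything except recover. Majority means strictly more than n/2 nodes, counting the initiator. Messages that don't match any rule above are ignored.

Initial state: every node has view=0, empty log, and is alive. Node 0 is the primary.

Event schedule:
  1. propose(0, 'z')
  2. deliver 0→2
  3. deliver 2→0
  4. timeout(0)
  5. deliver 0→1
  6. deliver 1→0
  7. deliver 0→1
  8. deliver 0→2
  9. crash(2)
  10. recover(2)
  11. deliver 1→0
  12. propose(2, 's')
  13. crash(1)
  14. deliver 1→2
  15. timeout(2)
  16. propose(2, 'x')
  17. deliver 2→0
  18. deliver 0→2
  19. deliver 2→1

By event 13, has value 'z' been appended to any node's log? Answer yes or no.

step 1 propose(0,'z'): —
step 2 deliver 0→2: 2={back,v=0,log=z}
step 3 deliver 2→0: 0={prim,v=0,log=z}
step 4 timeout(0): 0={back,v=1,log=z}
step 5 deliver 0→1: 1={back,v=0,log=z}
step 6 deliver 1→0: —
step 7 deliver 0→1: 1={prim,v=1,log=z}
step 8 deliver 0→2: 2={back,v=1,log=z}
step 9 crash(2): 2={✗back,v=1,log=z}
step 10 recover(2): 2={back,v=1,log=z}
step 11 deliver 1→0: —
step 12 propose(2,'s'): —
step 13 crash(1): 1={✗prim,v=1,log=z}

yes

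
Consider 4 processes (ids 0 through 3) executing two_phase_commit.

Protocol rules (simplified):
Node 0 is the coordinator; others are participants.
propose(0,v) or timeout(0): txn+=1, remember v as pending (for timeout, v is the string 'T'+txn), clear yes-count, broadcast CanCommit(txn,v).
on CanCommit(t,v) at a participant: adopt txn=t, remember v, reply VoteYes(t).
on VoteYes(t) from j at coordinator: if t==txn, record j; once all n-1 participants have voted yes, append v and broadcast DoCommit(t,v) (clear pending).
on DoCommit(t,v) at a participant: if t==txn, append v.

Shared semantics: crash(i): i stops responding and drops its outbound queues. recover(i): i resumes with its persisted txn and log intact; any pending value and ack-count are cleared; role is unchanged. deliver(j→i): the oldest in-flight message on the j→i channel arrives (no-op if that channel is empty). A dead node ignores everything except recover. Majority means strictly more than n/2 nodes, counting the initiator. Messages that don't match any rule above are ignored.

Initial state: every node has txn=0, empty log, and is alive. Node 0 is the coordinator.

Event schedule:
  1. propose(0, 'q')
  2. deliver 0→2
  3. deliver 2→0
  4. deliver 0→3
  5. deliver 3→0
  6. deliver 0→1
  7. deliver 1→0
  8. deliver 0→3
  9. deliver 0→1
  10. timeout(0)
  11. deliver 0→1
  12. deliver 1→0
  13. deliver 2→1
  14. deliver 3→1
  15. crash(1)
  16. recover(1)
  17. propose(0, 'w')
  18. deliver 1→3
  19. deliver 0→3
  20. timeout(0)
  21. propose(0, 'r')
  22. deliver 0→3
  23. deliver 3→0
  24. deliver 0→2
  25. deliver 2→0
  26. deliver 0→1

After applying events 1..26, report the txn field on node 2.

1

1. propose(0,'q'):  <0:coor t1 ->
2. deliver 0→2:  <2:part t1 ->
3. deliver 2→0:  nop
4. deliver 0→3:  <3:part t1 ->
5. deliver 3→0:  nop
6. deliver 0→1:  <1:part t1 ->
7. deliver 1→0:  <0:coor t1 q>
8. deliver 0→3:  <3:part t1 q>
9. deliver 0→1:  <1:part t1 q>
10. timeout(0):  <0:coor t2 q>
11. deliver 0→1:  <1:part t2 q>
12. deliver 1→0:  nop
13. deliver 2→1:  nop
14. deliver 3→1:  nop
15. crash(1):  <1:✗part t2 q>
16. recover(1):  <1:part t2 q>
17. propose(0,'w'):  <0:coor t3 q>
18. deliver 1→3:  nop
19. deliver 0→3:  <3:part t2 q>
20. timeout(0):  <0:coor t4 q>
21. propose(0,'r'):  <0:coor t5 q>
22. deliver 0→3:  <3:part t3 q>
23. deliver 3→0:  nop
24. deliver 0→2:  <2:part t1 q>
25. deliver 2→0:  nop
26. deliver 0→1:  <1:part t3 q>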